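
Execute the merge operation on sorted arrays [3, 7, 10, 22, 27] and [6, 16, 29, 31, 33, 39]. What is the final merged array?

Merging process:

Compare 3 vs 6: take 3 from left. Merged: [3]
Compare 7 vs 6: take 6 from right. Merged: [3, 6]
Compare 7 vs 16: take 7 from left. Merged: [3, 6, 7]
Compare 10 vs 16: take 10 from left. Merged: [3, 6, 7, 10]
Compare 22 vs 16: take 16 from right. Merged: [3, 6, 7, 10, 16]
Compare 22 vs 29: take 22 from left. Merged: [3, 6, 7, 10, 16, 22]
Compare 27 vs 29: take 27 from left. Merged: [3, 6, 7, 10, 16, 22, 27]
Append remaining from right: [29, 31, 33, 39]. Merged: [3, 6, 7, 10, 16, 22, 27, 29, 31, 33, 39]

Final merged array: [3, 6, 7, 10, 16, 22, 27, 29, 31, 33, 39]
Total comparisons: 7

The merged array is [3, 6, 7, 10, 16, 22, 27, 29, 31, 33, 39], requiring 7 comparisons. The merge step runs in O(n) time where n is the total number of elements.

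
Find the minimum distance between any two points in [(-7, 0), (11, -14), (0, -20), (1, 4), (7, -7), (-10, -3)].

Computing all pairwise distances among 6 points:

d((-7, 0), (11, -14)) = 22.8035
d((-7, 0), (0, -20)) = 21.1896
d((-7, 0), (1, 4)) = 8.9443
d((-7, 0), (7, -7)) = 15.6525
d((-7, 0), (-10, -3)) = 4.2426 <-- minimum
d((11, -14), (0, -20)) = 12.53
d((11, -14), (1, 4)) = 20.5913
d((11, -14), (7, -7)) = 8.0623
d((11, -14), (-10, -3)) = 23.7065
d((0, -20), (1, 4)) = 24.0208
d((0, -20), (7, -7)) = 14.7648
d((0, -20), (-10, -3)) = 19.7231
d((1, 4), (7, -7)) = 12.53
d((1, 4), (-10, -3)) = 13.0384
d((7, -7), (-10, -3)) = 17.4642

Closest pair: (-7, 0) and (-10, -3) with distance 4.2426

The closest pair is (-7, 0) and (-10, -3) with Euclidean distance 4.2426. For 6 points, brute-force pairwise comparison is shown above. For large n, the divide-and-conquer algorithm (sort by x, recurse on halves, check the dividing strip) achieves O(n log n).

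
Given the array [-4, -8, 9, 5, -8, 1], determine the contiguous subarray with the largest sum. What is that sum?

Using Kadane's algorithm on [-4, -8, 9, 5, -8, 1]:

Scanning through the array:
Position 1 (value -8): max_ending_here = -8, max_so_far = -4
Position 2 (value 9): max_ending_here = 9, max_so_far = 9
Position 3 (value 5): max_ending_here = 14, max_so_far = 14
Position 4 (value -8): max_ending_here = 6, max_so_far = 14
Position 5 (value 1): max_ending_here = 7, max_so_far = 14

Maximum subarray: [9, 5]
Maximum sum: 14

The maximum subarray is [9, 5] with sum 14. This subarray runs from index 2 to index 3.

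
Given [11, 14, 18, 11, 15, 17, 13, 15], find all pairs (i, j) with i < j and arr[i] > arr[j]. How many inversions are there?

Finding inversions in [11, 14, 18, 11, 15, 17, 13, 15]:

(1, 3): arr[1]=14 > arr[3]=11
(1, 6): arr[1]=14 > arr[6]=13
(2, 3): arr[2]=18 > arr[3]=11
(2, 4): arr[2]=18 > arr[4]=15
(2, 5): arr[2]=18 > arr[5]=17
(2, 6): arr[2]=18 > arr[6]=13
(2, 7): arr[2]=18 > arr[7]=15
(4, 6): arr[4]=15 > arr[6]=13
(5, 6): arr[5]=17 > arr[6]=13
(5, 7): arr[5]=17 > arr[7]=15

Total inversions: 10

The array has 10 inversion(s): (1,3), (1,6), (2,3), (2,4), (2,5), (2,6), (2,7), (4,6), (5,6), (5,7). Each pair (i,j) satisfies i < j and arr[i] > arr[j].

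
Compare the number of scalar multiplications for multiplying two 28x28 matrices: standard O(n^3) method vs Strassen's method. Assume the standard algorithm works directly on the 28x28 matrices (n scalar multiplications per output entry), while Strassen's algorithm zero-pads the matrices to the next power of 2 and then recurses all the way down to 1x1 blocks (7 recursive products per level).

Matrix multiplication for 28x28 matrices:

Strassen's algorithm requires power-of-2 dimensions. Pad 28x28 to 32x32 (next power of 2).

Standard algorithm: 28^3 = 21952 multiplications
Strassen's algorithm: 7^(log2(32)) = 7^5 = 16807 multiplications
Savings: 21952 - 16807 = 5145 multiplications

Standard: 21952 multiplications (28^3). Strassen: 16807 multiplications (7^5, after padding to 32x32). Strassen reduces 8 recursive multiplications to 7 at each level.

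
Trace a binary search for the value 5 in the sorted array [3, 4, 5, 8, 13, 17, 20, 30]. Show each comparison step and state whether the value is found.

Binary search for 5 in [3, 4, 5, 8, 13, 17, 20, 30]:

lo=0, hi=7, mid=3, arr[mid]=8 -> 8 > 5, search left half
lo=0, hi=2, mid=1, arr[mid]=4 -> 4 < 5, search right half
lo=2, hi=2, mid=2, arr[mid]=5 -> Found target at index 2!

Binary search finds 5 at index 2 after 3 comparisons. The search repeatedly halves the search space by comparing with the middle element.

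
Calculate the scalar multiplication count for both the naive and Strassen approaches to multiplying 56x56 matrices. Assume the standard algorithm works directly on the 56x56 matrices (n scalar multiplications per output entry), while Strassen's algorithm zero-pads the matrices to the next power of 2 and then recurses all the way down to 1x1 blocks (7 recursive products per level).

Matrix multiplication for 56x56 matrices:

Strassen's algorithm requires power-of-2 dimensions. Pad 56x56 to 64x64 (next power of 2).

Standard algorithm: 56^3 = 175616 multiplications
Strassen's algorithm: 7^(log2(64)) = 7^6 = 117649 multiplications
Savings: 175616 - 117649 = 57967 multiplications

Standard: 175616 multiplications (56^3). Strassen: 117649 multiplications (7^6, after padding to 64x64). Strassen reduces 8 recursive multiplications to 7 at each level.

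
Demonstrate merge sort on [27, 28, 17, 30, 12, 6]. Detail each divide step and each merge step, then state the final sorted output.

Merge sort trace:

Split: [27, 28, 17, 30, 12, 6] -> [27, 28, 17] and [30, 12, 6]
  Split: [27, 28, 17] -> [27] and [28, 17]
    Split: [28, 17] -> [28] and [17]
    Merge: [28] + [17] -> [17, 28]
  Merge: [27] + [17, 28] -> [17, 27, 28]
  Split: [30, 12, 6] -> [30] and [12, 6]
    Split: [12, 6] -> [12] and [6]
    Merge: [12] + [6] -> [6, 12]
  Merge: [30] + [6, 12] -> [6, 12, 30]
Merge: [17, 27, 28] + [6, 12, 30] -> [6, 12, 17, 27, 28, 30]

Final sorted array: [6, 12, 17, 27, 28, 30]

The merge sort proceeds by recursively splitting the array and merging sorted halves.
After all merges, the sorted array is [6, 12, 17, 27, 28, 30].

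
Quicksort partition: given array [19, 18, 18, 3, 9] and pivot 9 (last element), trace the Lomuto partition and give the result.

Lomuto partition with pivot = 9:

Initial array: [19, 18, 18, 3, 9]

arr[0]=19 > 9: no swap
arr[1]=18 > 9: no swap
arr[2]=18 > 9: no swap
arr[3]=3 <= 9: swap with position 0, array becomes [3, 18, 18, 19, 9]

Place pivot at position 1: [3, 9, 18, 19, 18]
Pivot position: 1

After partitioning with pivot 9, the array becomes [3, 9, 18, 19, 18]. The pivot is placed at index 1. All elements to the left of the pivot are <= 9, and all elements to the right are > 9.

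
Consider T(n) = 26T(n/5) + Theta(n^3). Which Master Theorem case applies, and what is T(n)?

Master Theorem for T(n) = 26T(n/5) + O(n^3):

a = 26, b = 5, c = 3
log_b(a) = log_5(26) = 2.0244

Case 3: c = 3 > log_5(26) = 2.0244
T(n) = O(n^3) = O(n^3)

For T(n) = 26T(n/5) + O(n^3): log_5(26) = 2.0244. This is Case 3 of the Master Theorem (c > log_b(a), work dominated by root), giving O(n^3).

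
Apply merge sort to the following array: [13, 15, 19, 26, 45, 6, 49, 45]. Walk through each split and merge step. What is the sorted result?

Merge sort trace:

Split: [13, 15, 19, 26, 45, 6, 49, 45] -> [13, 15, 19, 26] and [45, 6, 49, 45]
  Split: [13, 15, 19, 26] -> [13, 15] and [19, 26]
    Split: [13, 15] -> [13] and [15]
    Merge: [13] + [15] -> [13, 15]
    Split: [19, 26] -> [19] and [26]
    Merge: [19] + [26] -> [19, 26]
  Merge: [13, 15] + [19, 26] -> [13, 15, 19, 26]
  Split: [45, 6, 49, 45] -> [45, 6] and [49, 45]
    Split: [45, 6] -> [45] and [6]
    Merge: [45] + [6] -> [6, 45]
    Split: [49, 45] -> [49] and [45]
    Merge: [49] + [45] -> [45, 49]
  Merge: [6, 45] + [45, 49] -> [6, 45, 45, 49]
Merge: [13, 15, 19, 26] + [6, 45, 45, 49] -> [6, 13, 15, 19, 26, 45, 45, 49]

Final sorted array: [6, 13, 15, 19, 26, 45, 45, 49]

The merge sort proceeds by recursively splitting the array and merging sorted halves.
After all merges, the sorted array is [6, 13, 15, 19, 26, 45, 45, 49].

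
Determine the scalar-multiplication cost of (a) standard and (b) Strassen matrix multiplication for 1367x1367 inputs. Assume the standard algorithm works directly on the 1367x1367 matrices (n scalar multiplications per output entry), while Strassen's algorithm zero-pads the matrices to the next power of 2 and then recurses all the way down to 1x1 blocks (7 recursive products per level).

Matrix multiplication for 1367x1367 matrices:

Strassen's algorithm requires power-of-2 dimensions. Pad 1367x1367 to 2048x2048 (next power of 2).

Standard algorithm: 1367^3 = 2554497863 multiplications
Strassen's algorithm: 7^(log2(2048)) = 7^11 = 1977326743 multiplications
Savings: 2554497863 - 1977326743 = 577171120 multiplications

Standard: 2554497863 multiplications (1367^3). Strassen: 1977326743 multiplications (7^11, after padding to 2048x2048). Strassen reduces 8 recursive multiplications to 7 at each level.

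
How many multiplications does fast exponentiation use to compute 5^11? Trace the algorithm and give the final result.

Computing 5^11 by squaring (build up from 5^1; each line after the first costs one multiplication):

5^1 = 5
5^2 = (5^1)^2 = 5^2 = 25
5^4 = (5^2)^2 = 25^2 = 625
5^5 = 5 * 5^4 = 5 * 625 = 3125
5^10 = (5^5)^2 = 3125^2 = 9765625
5^11 = 5 * 5^10 = 5 * 9765625 = 48828125

Result: 48828125
Multiplications needed: 5 (5 lines after 5^1)

5^11 = 48828125. Using exponentiation by squaring, this requires 5 multiplications. The key idea: if the exponent is even, square the half-power; if odd, multiply by the base once.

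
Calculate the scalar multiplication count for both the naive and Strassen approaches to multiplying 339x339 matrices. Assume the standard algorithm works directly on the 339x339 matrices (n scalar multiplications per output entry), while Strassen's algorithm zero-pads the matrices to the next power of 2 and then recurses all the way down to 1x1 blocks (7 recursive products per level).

Matrix multiplication for 339x339 matrices:

Strassen's algorithm requires power-of-2 dimensions. Pad 339x339 to 512x512 (next power of 2).

Standard algorithm: 339^3 = 38958219 multiplications
Strassen's algorithm: 7^(log2(512)) = 7^9 = 40353607 multiplications
Difference: 38958219 - 40353607 = -1395388 (Strassen uses MORE here due to padding overhead — for small or just-over-power-of-2 n, padding can outweigh the per-level savings)

Standard: 38958219 multiplications (339^3). Strassen: 40353607 multiplications (7^9, after padding to 512x512). Strassen reduces 8 recursive multiplications to 7 at each level.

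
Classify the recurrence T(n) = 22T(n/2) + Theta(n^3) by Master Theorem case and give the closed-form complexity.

Master Theorem for T(n) = 22T(n/2) + O(n^3):

a = 22, b = 2, c = 3
log_b(a) = log_2(22) = 4.4594

Case 1: c = 3 < log_2(22) = 4.4594
T(n) = O(n^(log_2 22))

For T(n) = 22T(n/2) + O(n^3): log_2(22) = 4.4594. This is Case 1 of the Master Theorem (c < log_b(a), work dominated by leaves), giving O(n^(log_2 22)).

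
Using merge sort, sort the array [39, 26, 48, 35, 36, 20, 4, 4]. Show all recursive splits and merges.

Merge sort trace:

Split: [39, 26, 48, 35, 36, 20, 4, 4] -> [39, 26, 48, 35] and [36, 20, 4, 4]
  Split: [39, 26, 48, 35] -> [39, 26] and [48, 35]
    Split: [39, 26] -> [39] and [26]
    Merge: [39] + [26] -> [26, 39]
    Split: [48, 35] -> [48] and [35]
    Merge: [48] + [35] -> [35, 48]
  Merge: [26, 39] + [35, 48] -> [26, 35, 39, 48]
  Split: [36, 20, 4, 4] -> [36, 20] and [4, 4]
    Split: [36, 20] -> [36] and [20]
    Merge: [36] + [20] -> [20, 36]
    Split: [4, 4] -> [4] and [4]
    Merge: [4] + [4] -> [4, 4]
  Merge: [20, 36] + [4, 4] -> [4, 4, 20, 36]
Merge: [26, 35, 39, 48] + [4, 4, 20, 36] -> [4, 4, 20, 26, 35, 36, 39, 48]

Final sorted array: [4, 4, 20, 26, 35, 36, 39, 48]

The merge sort proceeds by recursively splitting the array and merging sorted halves.
After all merges, the sorted array is [4, 4, 20, 26, 35, 36, 39, 48].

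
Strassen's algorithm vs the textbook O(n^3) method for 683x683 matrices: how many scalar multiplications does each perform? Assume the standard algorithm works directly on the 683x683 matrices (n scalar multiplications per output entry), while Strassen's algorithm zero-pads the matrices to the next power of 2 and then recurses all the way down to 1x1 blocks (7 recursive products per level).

Matrix multiplication for 683x683 matrices:

Strassen's algorithm requires power-of-2 dimensions. Pad 683x683 to 1024x1024 (next power of 2).

Standard algorithm: 683^3 = 318611987 multiplications
Strassen's algorithm: 7^(log2(1024)) = 7^10 = 282475249 multiplications
Savings: 318611987 - 282475249 = 36136738 multiplications

Standard: 318611987 multiplications (683^3). Strassen: 282475249 multiplications (7^10, after padding to 1024x1024). Strassen reduces 8 recursive multiplications to 7 at each level.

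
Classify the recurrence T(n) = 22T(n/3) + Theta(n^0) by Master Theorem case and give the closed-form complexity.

Master Theorem for T(n) = 22T(n/3) + O(n^0):

a = 22, b = 3, c = 0
log_b(a) = log_3(22) = 2.8136

Case 1: c = 0 < log_3(22) = 2.8136
T(n) = O(n^(log_3 22))

For T(n) = 22T(n/3) + O(n^0): log_3(22) = 2.8136. This is Case 1 of the Master Theorem (c < log_b(a), work dominated by leaves), giving O(n^(log_3 22)).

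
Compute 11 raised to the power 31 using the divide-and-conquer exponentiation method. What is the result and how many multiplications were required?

Computing 11^31 by squaring (build up from 11^1; each line after the first costs one multiplication):

11^1 = 11
11^2 = (11^1)^2 = 11^2 = 121
11^3 = 11 * 11^2 = 11 * 121 = 1331
11^6 = (11^3)^2 = 1331^2 = 1771561
11^7 = 11 * 11^6 = 11 * 1771561 = 19487171
11^14 = (11^7)^2 = 19487171^2 = 379749833583241
11^15 = 11 * 11^14 = 11 * 379749833583241 = 4177248169415651
11^30 = (11^15)^2 = 4177248169415651^2 = 17449402268886407318558803753801
11^31 = 11 * 11^30 = 11 * 17449402268886407318558803753801 = 191943424957750480504146841291811

Result: 191943424957750480504146841291811
Multiplications needed: 8 (8 lines after 11^1)

11^31 = 191943424957750480504146841291811. Using exponentiation by squaring, this requires 8 multiplications. The key idea: if the exponent is even, square the half-power; if odd, multiply by the base once.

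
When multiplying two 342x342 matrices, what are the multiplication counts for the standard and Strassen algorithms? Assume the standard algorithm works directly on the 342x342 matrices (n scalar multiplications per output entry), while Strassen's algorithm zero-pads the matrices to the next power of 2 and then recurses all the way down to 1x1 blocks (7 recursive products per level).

Matrix multiplication for 342x342 matrices:

Strassen's algorithm requires power-of-2 dimensions. Pad 342x342 to 512x512 (next power of 2).

Standard algorithm: 342^3 = 40001688 multiplications
Strassen's algorithm: 7^(log2(512)) = 7^9 = 40353607 multiplications
Difference: 40001688 - 40353607 = -351919 (Strassen uses MORE here due to padding overhead — for small or just-over-power-of-2 n, padding can outweigh the per-level savings)

Standard: 40001688 multiplications (342^3). Strassen: 40353607 multiplications (7^9, after padding to 512x512). Strassen reduces 8 recursive multiplications to 7 at each level.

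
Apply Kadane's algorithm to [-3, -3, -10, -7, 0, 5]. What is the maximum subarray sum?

Using Kadane's algorithm on [-3, -3, -10, -7, 0, 5]:

Scanning through the array:
Position 1 (value -3): max_ending_here = -3, max_so_far = -3
Position 2 (value -10): max_ending_here = -10, max_so_far = -3
Position 3 (value -7): max_ending_here = -7, max_so_far = -3
Position 4 (value 0): max_ending_here = 0, max_so_far = 0
Position 5 (value 5): max_ending_here = 5, max_so_far = 5

Maximum subarray: [0, 5]
Maximum sum: 5

The maximum subarray is [0, 5] with sum 5. This subarray runs from index 4 to index 5.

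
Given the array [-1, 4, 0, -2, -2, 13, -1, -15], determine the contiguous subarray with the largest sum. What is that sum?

Using Kadane's algorithm on [-1, 4, 0, -2, -2, 13, -1, -15]:

Scanning through the array:
Position 1 (value 4): max_ending_here = 4, max_so_far = 4
Position 2 (value 0): max_ending_here = 4, max_so_far = 4
Position 3 (value -2): max_ending_here = 2, max_so_far = 4
Position 4 (value -2): max_ending_here = 0, max_so_far = 4
Position 5 (value 13): max_ending_here = 13, max_so_far = 13
Position 6 (value -1): max_ending_here = 12, max_so_far = 13
Position 7 (value -15): max_ending_here = -3, max_so_far = 13

Maximum subarray: [4, 0, -2, -2, 13]
Maximum sum: 13

The maximum subarray is [4, 0, -2, -2, 13] with sum 13. This subarray runs from index 1 to index 5.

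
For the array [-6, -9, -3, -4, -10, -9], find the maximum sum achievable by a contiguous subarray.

Using Kadane's algorithm on [-6, -9, -3, -4, -10, -9]:

Scanning through the array:
Position 1 (value -9): max_ending_here = -9, max_so_far = -6
Position 2 (value -3): max_ending_here = -3, max_so_far = -3
Position 3 (value -4): max_ending_here = -4, max_so_far = -3
Position 4 (value -10): max_ending_here = -10, max_so_far = -3
Position 5 (value -9): max_ending_here = -9, max_so_far = -3

Maximum subarray: [-3]
Maximum sum: -3

The maximum subarray is [-3] with sum -3. This subarray runs from index 2 to index 2.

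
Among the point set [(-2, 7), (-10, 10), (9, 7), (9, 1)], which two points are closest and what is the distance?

Computing all pairwise distances among 4 points:

d((-2, 7), (-10, 10)) = 8.544
d((-2, 7), (9, 7)) = 11.0
d((-2, 7), (9, 1)) = 12.53
d((-10, 10), (9, 7)) = 19.2354
d((-10, 10), (9, 1)) = 21.0238
d((9, 7), (9, 1)) = 6.0 <-- minimum

Closest pair: (9, 7) and (9, 1) with distance 6.0

The closest pair is (9, 7) and (9, 1) with Euclidean distance 6.0. For 4 points, brute-force pairwise comparison is shown above. For large n, the divide-and-conquer algorithm (sort by x, recurse on halves, check the dividing strip) achieves O(n log n).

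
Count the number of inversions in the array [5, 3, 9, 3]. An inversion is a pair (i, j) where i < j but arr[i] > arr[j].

Finding inversions in [5, 3, 9, 3]:

(0, 1): arr[0]=5 > arr[1]=3
(0, 3): arr[0]=5 > arr[3]=3
(2, 3): arr[2]=9 > arr[3]=3

Total inversions: 3

The array has 3 inversion(s): (0,1), (0,3), (2,3). Each pair (i,j) satisfies i < j and arr[i] > arr[j].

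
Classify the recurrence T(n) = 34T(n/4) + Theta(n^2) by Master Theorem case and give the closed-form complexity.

Master Theorem for T(n) = 34T(n/4) + O(n^2):

a = 34, b = 4, c = 2
log_b(a) = log_4(34) = 2.5437

Case 1: c = 2 < log_4(34) = 2.5437
T(n) = O(n^(log_4 34))

For T(n) = 34T(n/4) + O(n^2): log_4(34) = 2.5437. This is Case 1 of the Master Theorem (c < log_b(a), work dominated by leaves), giving O(n^(log_4 34)).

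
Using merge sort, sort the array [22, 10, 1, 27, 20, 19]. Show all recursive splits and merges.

Merge sort trace:

Split: [22, 10, 1, 27, 20, 19] -> [22, 10, 1] and [27, 20, 19]
  Split: [22, 10, 1] -> [22] and [10, 1]
    Split: [10, 1] -> [10] and [1]
    Merge: [10] + [1] -> [1, 10]
  Merge: [22] + [1, 10] -> [1, 10, 22]
  Split: [27, 20, 19] -> [27] and [20, 19]
    Split: [20, 19] -> [20] and [19]
    Merge: [20] + [19] -> [19, 20]
  Merge: [27] + [19, 20] -> [19, 20, 27]
Merge: [1, 10, 22] + [19, 20, 27] -> [1, 10, 19, 20, 22, 27]

Final sorted array: [1, 10, 19, 20, 22, 27]

The merge sort proceeds by recursively splitting the array and merging sorted halves.
After all merges, the sorted array is [1, 10, 19, 20, 22, 27].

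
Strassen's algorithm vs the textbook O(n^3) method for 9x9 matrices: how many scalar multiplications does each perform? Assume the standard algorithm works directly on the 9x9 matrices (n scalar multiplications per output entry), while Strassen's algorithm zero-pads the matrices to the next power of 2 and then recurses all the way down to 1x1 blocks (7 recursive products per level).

Matrix multiplication for 9x9 matrices:

Strassen's algorithm requires power-of-2 dimensions. Pad 9x9 to 16x16 (next power of 2).

Standard algorithm: 9^3 = 729 multiplications
Strassen's algorithm: 7^(log2(16)) = 7^4 = 2401 multiplications
Difference: 729 - 2401 = -1672 (Strassen uses MORE here due to padding overhead — for small or just-over-power-of-2 n, padding can outweigh the per-level savings)

Standard: 729 multiplications (9^3). Strassen: 2401 multiplications (7^4, after padding to 16x16). Strassen reduces 8 recursive multiplications to 7 at each level.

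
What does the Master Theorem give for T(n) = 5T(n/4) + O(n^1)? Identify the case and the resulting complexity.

Master Theorem for T(n) = 5T(n/4) + O(n^1):

a = 5, b = 4, c = 1
log_b(a) = log_4(5) = 1.1610

Case 1: c = 1 < log_4(5) = 1.1610
T(n) = O(n^(log_4 5))

For T(n) = 5T(n/4) + O(n^1): log_4(5) = 1.1610. This is Case 1 of the Master Theorem (c < log_b(a), work dominated by leaves), giving O(n^(log_4 5)).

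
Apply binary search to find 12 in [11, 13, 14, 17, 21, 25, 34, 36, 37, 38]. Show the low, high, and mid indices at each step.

Binary search for 12 in [11, 13, 14, 17, 21, 25, 34, 36, 37, 38]:

lo=0, hi=9, mid=4, arr[mid]=21 -> 21 > 12, search left half
lo=0, hi=3, mid=1, arr[mid]=13 -> 13 > 12, search left half
lo=0, hi=0, mid=0, arr[mid]=11 -> 11 < 12, search right half
lo=1 > hi=0, target 12 not found

Binary search determines that 12 is not in the array after 3 comparisons. The search space was exhausted without finding the target.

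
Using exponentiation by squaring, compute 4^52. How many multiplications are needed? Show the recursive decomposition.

Computing 4^52 by squaring (build up from 4^1; each line after the first costs one multiplication):

4^1 = 4
4^2 = (4^1)^2 = 4^2 = 16
4^3 = 4 * 4^2 = 4 * 16 = 64
4^6 = (4^3)^2 = 64^2 = 4096
4^12 = (4^6)^2 = 4096^2 = 16777216
4^13 = 4 * 4^12 = 4 * 16777216 = 67108864
4^26 = (4^13)^2 = 67108864^2 = 4503599627370496
4^52 = (4^26)^2 = 4503599627370496^2 = 20282409603651670423947251286016

Result: 20282409603651670423947251286016
Multiplications needed: 7 (7 lines after 4^1)

4^52 = 20282409603651670423947251286016. Using exponentiation by squaring, this requires 7 multiplications. The key idea: if the exponent is even, square the half-power; if odd, multiply by the base once.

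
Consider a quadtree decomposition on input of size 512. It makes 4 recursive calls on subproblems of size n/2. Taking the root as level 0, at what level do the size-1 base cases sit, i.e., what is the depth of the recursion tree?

For divide and conquer with division factor 2:

Problem sizes at each level:
Level 0: 512
Level 1: 256
Level 2: 128
Level 3: 64
Level 4: 32
Level 5: 16
Level 6: 8
Level 7: 4
Level 8: 2
Level 9: 1

The root is level 0 and the size-1 base case is level 9 (the tree spans levels 0 through 9, i.e. 10 levels counting the root), so the depth is the number of divisions: log_2(512) = 9

The recursion tree depth is log_2(512) = 9. At each level, the problem size is divided by 2, so it takes 9 divisions to reduce to a base case of size 1. The algorithm makes 4 recursive calls at each level.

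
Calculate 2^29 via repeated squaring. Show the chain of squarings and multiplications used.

Computing 2^29 by squaring (build up from 2^1; each line after the first costs one multiplication):

2^1 = 2
2^2 = (2^1)^2 = 2^2 = 4
2^3 = 2 * 2^2 = 2 * 4 = 8
2^6 = (2^3)^2 = 8^2 = 64
2^7 = 2 * 2^6 = 2 * 64 = 128
2^14 = (2^7)^2 = 128^2 = 16384
2^28 = (2^14)^2 = 16384^2 = 268435456
2^29 = 2 * 2^28 = 2 * 268435456 = 536870912

Result: 536870912
Multiplications needed: 7 (7 lines after 2^1)

2^29 = 536870912. Using exponentiation by squaring, this requires 7 multiplications. The key idea: if the exponent is even, square the half-power; if odd, multiply by the base once.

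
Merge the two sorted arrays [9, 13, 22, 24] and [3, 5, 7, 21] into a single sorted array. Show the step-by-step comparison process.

Merging process:

Compare 9 vs 3: take 3 from right. Merged: [3]
Compare 9 vs 5: take 5 from right. Merged: [3, 5]
Compare 9 vs 7: take 7 from right. Merged: [3, 5, 7]
Compare 9 vs 21: take 9 from left. Merged: [3, 5, 7, 9]
Compare 13 vs 21: take 13 from left. Merged: [3, 5, 7, 9, 13]
Compare 22 vs 21: take 21 from right. Merged: [3, 5, 7, 9, 13, 21]
Append remaining from left: [22, 24]. Merged: [3, 5, 7, 9, 13, 21, 22, 24]

Final merged array: [3, 5, 7, 9, 13, 21, 22, 24]
Total comparisons: 6

The merged array is [3, 5, 7, 9, 13, 21, 22, 24], requiring 6 comparisons. The merge step runs in O(n) time where n is the total number of elements.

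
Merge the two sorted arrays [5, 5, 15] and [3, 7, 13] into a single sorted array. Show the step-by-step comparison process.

Merging process:

Compare 5 vs 3: take 3 from right. Merged: [3]
Compare 5 vs 7: take 5 from left. Merged: [3, 5]
Compare 5 vs 7: take 5 from left. Merged: [3, 5, 5]
Compare 15 vs 7: take 7 from right. Merged: [3, 5, 5, 7]
Compare 15 vs 13: take 13 from right. Merged: [3, 5, 5, 7, 13]
Append remaining from left: [15]. Merged: [3, 5, 5, 7, 13, 15]

Final merged array: [3, 5, 5, 7, 13, 15]
Total comparisons: 5

The merged array is [3, 5, 5, 7, 13, 15], requiring 5 comparisons. The merge step runs in O(n) time where n is the total number of elements.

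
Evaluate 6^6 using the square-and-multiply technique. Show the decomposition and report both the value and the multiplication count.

Computing 6^6 by squaring (build up from 6^1; each line after the first costs one multiplication):

6^1 = 6
6^2 = (6^1)^2 = 6^2 = 36
6^3 = 6 * 6^2 = 6 * 36 = 216
6^6 = (6^3)^2 = 216^2 = 46656

Result: 46656
Multiplications needed: 3 (3 lines after 6^1)

6^6 = 46656. Using exponentiation by squaring, this requires 3 multiplications. The key idea: if the exponent is even, square the half-power; if odd, multiply by the base once.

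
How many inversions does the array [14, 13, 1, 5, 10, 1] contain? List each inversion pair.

Finding inversions in [14, 13, 1, 5, 10, 1]:

(0, 1): arr[0]=14 > arr[1]=13
(0, 2): arr[0]=14 > arr[2]=1
(0, 3): arr[0]=14 > arr[3]=5
(0, 4): arr[0]=14 > arr[4]=10
(0, 5): arr[0]=14 > arr[5]=1
(1, 2): arr[1]=13 > arr[2]=1
(1, 3): arr[1]=13 > arr[3]=5
(1, 4): arr[1]=13 > arr[4]=10
(1, 5): arr[1]=13 > arr[5]=1
(3, 5): arr[3]=5 > arr[5]=1
(4, 5): arr[4]=10 > arr[5]=1

Total inversions: 11

The array has 11 inversion(s): (0,1), (0,2), (0,3), (0,4), (0,5), (1,2), (1,3), (1,4), (1,5), (3,5), (4,5). Each pair (i,j) satisfies i < j and arr[i] > arr[j].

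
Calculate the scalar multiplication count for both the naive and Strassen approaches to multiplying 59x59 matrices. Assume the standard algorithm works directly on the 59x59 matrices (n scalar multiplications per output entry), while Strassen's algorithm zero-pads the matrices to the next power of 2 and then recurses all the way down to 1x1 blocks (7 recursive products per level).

Matrix multiplication for 59x59 matrices:

Strassen's algorithm requires power-of-2 dimensions. Pad 59x59 to 64x64 (next power of 2).

Standard algorithm: 59^3 = 205379 multiplications
Strassen's algorithm: 7^(log2(64)) = 7^6 = 117649 multiplications
Savings: 205379 - 117649 = 87730 multiplications

Standard: 205379 multiplications (59^3). Strassen: 117649 multiplications (7^6, after padding to 64x64). Strassen reduces 8 recursive multiplications to 7 at each level.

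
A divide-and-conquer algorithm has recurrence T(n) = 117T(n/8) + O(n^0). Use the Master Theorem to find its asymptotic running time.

Master Theorem for T(n) = 117T(n/8) + O(n^0):

a = 117, b = 8, c = 0
log_b(a) = log_8(117) = 2.2901

Case 1: c = 0 < log_8(117) = 2.2901
T(n) = O(n^(log_8 117))

For T(n) = 117T(n/8) + O(n^0): log_8(117) = 2.2901. This is Case 1 of the Master Theorem (c < log_b(a), work dominated by leaves), giving O(n^(log_8 117)).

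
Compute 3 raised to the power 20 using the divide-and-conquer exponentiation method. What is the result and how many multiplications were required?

Computing 3^20 by squaring (build up from 3^1; each line after the first costs one multiplication):

3^1 = 3
3^2 = (3^1)^2 = 3^2 = 9
3^4 = (3^2)^2 = 9^2 = 81
3^5 = 3 * 3^4 = 3 * 81 = 243
3^10 = (3^5)^2 = 243^2 = 59049
3^20 = (3^10)^2 = 59049^2 = 3486784401

Result: 3486784401
Multiplications needed: 5 (5 lines after 3^1)

3^20 = 3486784401. Using exponentiation by squaring, this requires 5 multiplications. The key idea: if the exponent is even, square the half-power; if odd, multiply by the base once.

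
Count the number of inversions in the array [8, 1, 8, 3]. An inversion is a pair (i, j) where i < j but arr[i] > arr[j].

Finding inversions in [8, 1, 8, 3]:

(0, 1): arr[0]=8 > arr[1]=1
(0, 3): arr[0]=8 > arr[3]=3
(2, 3): arr[2]=8 > arr[3]=3

Total inversions: 3

The array has 3 inversion(s): (0,1), (0,3), (2,3). Each pair (i,j) satisfies i < j and arr[i] > arr[j].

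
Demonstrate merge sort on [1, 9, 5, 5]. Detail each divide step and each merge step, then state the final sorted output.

Merge sort trace:

Split: [1, 9, 5, 5] -> [1, 9] and [5, 5]
  Split: [1, 9] -> [1] and [9]
  Merge: [1] + [9] -> [1, 9]
  Split: [5, 5] -> [5] and [5]
  Merge: [5] + [5] -> [5, 5]
Merge: [1, 9] + [5, 5] -> [1, 5, 5, 9]

Final sorted array: [1, 5, 5, 9]

The merge sort proceeds by recursively splitting the array and merging sorted halves.
After all merges, the sorted array is [1, 5, 5, 9].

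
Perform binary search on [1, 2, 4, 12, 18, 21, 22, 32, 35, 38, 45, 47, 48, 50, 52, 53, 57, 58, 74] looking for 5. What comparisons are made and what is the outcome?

Binary search for 5 in [1, 2, 4, 12, 18, 21, 22, 32, 35, 38, 45, 47, 48, 50, 52, 53, 57, 58, 74]:

lo=0, hi=18, mid=9, arr[mid]=38 -> 38 > 5, search left half
lo=0, hi=8, mid=4, arr[mid]=18 -> 18 > 5, search left half
lo=0, hi=3, mid=1, arr[mid]=2 -> 2 < 5, search right half
lo=2, hi=3, mid=2, arr[mid]=4 -> 4 < 5, search right half
lo=3, hi=3, mid=3, arr[mid]=12 -> 12 > 5, search left half
lo=3 > hi=2, target 5 not found

Binary search determines that 5 is not in the array after 5 comparisons. The search space was exhausted without finding the target.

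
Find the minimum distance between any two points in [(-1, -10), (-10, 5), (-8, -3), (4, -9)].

Computing all pairwise distances among 4 points:

d((-1, -10), (-10, 5)) = 17.4929
d((-1, -10), (-8, -3)) = 9.8995
d((-1, -10), (4, -9)) = 5.099 <-- minimum
d((-10, 5), (-8, -3)) = 8.2462
d((-10, 5), (4, -9)) = 19.799
d((-8, -3), (4, -9)) = 13.4164

Closest pair: (-1, -10) and (4, -9) with distance 5.099

The closest pair is (-1, -10) and (4, -9) with Euclidean distance 5.099. For 4 points, brute-force pairwise comparison is shown above. For large n, the divide-and-conquer algorithm (sort by x, recurse on halves, check the dividing strip) achieves O(n log n).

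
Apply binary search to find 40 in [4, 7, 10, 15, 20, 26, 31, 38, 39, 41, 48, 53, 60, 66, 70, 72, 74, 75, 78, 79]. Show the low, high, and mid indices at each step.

Binary search for 40 in [4, 7, 10, 15, 20, 26, 31, 38, 39, 41, 48, 53, 60, 66, 70, 72, 74, 75, 78, 79]:

lo=0, hi=19, mid=9, arr[mid]=41 -> 41 > 40, search left half
lo=0, hi=8, mid=4, arr[mid]=20 -> 20 < 40, search right half
lo=5, hi=8, mid=6, arr[mid]=31 -> 31 < 40, search right half
lo=7, hi=8, mid=7, arr[mid]=38 -> 38 < 40, search right half
lo=8, hi=8, mid=8, arr[mid]=39 -> 39 < 40, search right half
lo=9 > hi=8, target 40 not found

Binary search determines that 40 is not in the array after 5 comparisons. The search space was exhausted without finding the target.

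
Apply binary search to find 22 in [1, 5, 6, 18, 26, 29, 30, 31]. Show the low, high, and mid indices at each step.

Binary search for 22 in [1, 5, 6, 18, 26, 29, 30, 31]:

lo=0, hi=7, mid=3, arr[mid]=18 -> 18 < 22, search right half
lo=4, hi=7, mid=5, arr[mid]=29 -> 29 > 22, search left half
lo=4, hi=4, mid=4, arr[mid]=26 -> 26 > 22, search left half
lo=4 > hi=3, target 22 not found

Binary search determines that 22 is not in the array after 3 comparisons. The search space was exhausted without finding the target.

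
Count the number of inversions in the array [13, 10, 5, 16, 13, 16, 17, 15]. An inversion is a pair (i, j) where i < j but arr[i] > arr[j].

Finding inversions in [13, 10, 5, 16, 13, 16, 17, 15]:

(0, 1): arr[0]=13 > arr[1]=10
(0, 2): arr[0]=13 > arr[2]=5
(1, 2): arr[1]=10 > arr[2]=5
(3, 4): arr[3]=16 > arr[4]=13
(3, 7): arr[3]=16 > arr[7]=15
(5, 7): arr[5]=16 > arr[7]=15
(6, 7): arr[6]=17 > arr[7]=15

Total inversions: 7

The array has 7 inversion(s): (0,1), (0,2), (1,2), (3,4), (3,7), (5,7), (6,7). Each pair (i,j) satisfies i < j and arr[i] > arr[j].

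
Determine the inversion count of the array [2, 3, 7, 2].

Finding inversions in [2, 3, 7, 2]:

(1, 3): arr[1]=3 > arr[3]=2
(2, 3): arr[2]=7 > arr[3]=2

Total inversions: 2

The array has 2 inversion(s): (1,3), (2,3). Each pair (i,j) satisfies i < j and arr[i] > arr[j].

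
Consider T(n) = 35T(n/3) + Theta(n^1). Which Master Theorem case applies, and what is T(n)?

Master Theorem for T(n) = 35T(n/3) + O(n^1):

a = 35, b = 3, c = 1
log_b(a) = log_3(35) = 3.2362

Case 1: c = 1 < log_3(35) = 3.2362
T(n) = O(n^(log_3 35))

For T(n) = 35T(n/3) + O(n^1): log_3(35) = 3.2362. This is Case 1 of the Master Theorem (c < log_b(a), work dominated by leaves), giving O(n^(log_3 35)).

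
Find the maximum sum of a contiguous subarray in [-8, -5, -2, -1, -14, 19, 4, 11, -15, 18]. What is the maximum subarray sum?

Using Kadane's algorithm on [-8, -5, -2, -1, -14, 19, 4, 11, -15, 18]:

Scanning through the array:
Position 1 (value -5): max_ending_here = -5, max_so_far = -5
Position 2 (value -2): max_ending_here = -2, max_so_far = -2
Position 3 (value -1): max_ending_here = -1, max_so_far = -1
Position 4 (value -14): max_ending_here = -14, max_so_far = -1
Position 5 (value 19): max_ending_here = 19, max_so_far = 19
Position 6 (value 4): max_ending_here = 23, max_so_far = 23
Position 7 (value 11): max_ending_here = 34, max_so_far = 34
Position 8 (value -15): max_ending_here = 19, max_so_far = 34
Position 9 (value 18): max_ending_here = 37, max_so_far = 37

Maximum subarray: [19, 4, 11, -15, 18]
Maximum sum: 37

The maximum subarray is [19, 4, 11, -15, 18] with sum 37. This subarray runs from index 5 to index 9.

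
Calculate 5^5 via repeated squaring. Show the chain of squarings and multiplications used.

Computing 5^5 by squaring (build up from 5^1; each line after the first costs one multiplication):

5^1 = 5
5^2 = (5^1)^2 = 5^2 = 25
5^4 = (5^2)^2 = 25^2 = 625
5^5 = 5 * 5^4 = 5 * 625 = 3125

Result: 3125
Multiplications needed: 3 (3 lines after 5^1)

5^5 = 3125. Using exponentiation by squaring, this requires 3 multiplications. The key idea: if the exponent is even, square the half-power; if odd, multiply by the base once.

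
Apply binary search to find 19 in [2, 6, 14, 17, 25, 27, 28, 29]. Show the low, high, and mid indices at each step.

Binary search for 19 in [2, 6, 14, 17, 25, 27, 28, 29]:

lo=0, hi=7, mid=3, arr[mid]=17 -> 17 < 19, search right half
lo=4, hi=7, mid=5, arr[mid]=27 -> 27 > 19, search left half
lo=4, hi=4, mid=4, arr[mid]=25 -> 25 > 19, search left half
lo=4 > hi=3, target 19 not found

Binary search determines that 19 is not in the array after 3 comparisons. The search space was exhausted without finding the target.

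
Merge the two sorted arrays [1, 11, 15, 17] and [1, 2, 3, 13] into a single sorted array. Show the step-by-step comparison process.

Merging process:

Compare 1 vs 1: take 1 from left. Merged: [1]
Compare 11 vs 1: take 1 from right. Merged: [1, 1]
Compare 11 vs 2: take 2 from right. Merged: [1, 1, 2]
Compare 11 vs 3: take 3 from right. Merged: [1, 1, 2, 3]
Compare 11 vs 13: take 11 from left. Merged: [1, 1, 2, 3, 11]
Compare 15 vs 13: take 13 from right. Merged: [1, 1, 2, 3, 11, 13]
Append remaining from left: [15, 17]. Merged: [1, 1, 2, 3, 11, 13, 15, 17]

Final merged array: [1, 1, 2, 3, 11, 13, 15, 17]
Total comparisons: 6

The merged array is [1, 1, 2, 3, 11, 13, 15, 17], requiring 6 comparisons. The merge step runs in O(n) time where n is the total number of elements.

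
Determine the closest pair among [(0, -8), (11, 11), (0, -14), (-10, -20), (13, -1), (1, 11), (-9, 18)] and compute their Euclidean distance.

Computing all pairwise distances among 7 points:

d((0, -8), (11, 11)) = 21.9545
d((0, -8), (0, -14)) = 6.0 <-- minimum
d((0, -8), (-10, -20)) = 15.6205
d((0, -8), (13, -1)) = 14.7648
d((0, -8), (1, 11)) = 19.0263
d((0, -8), (-9, 18)) = 27.5136
d((11, 11), (0, -14)) = 27.313
d((11, 11), (-10, -20)) = 37.4433
d((11, 11), (13, -1)) = 12.1655
d((11, 11), (1, 11)) = 10.0
d((11, 11), (-9, 18)) = 21.1896
d((0, -14), (-10, -20)) = 11.6619
d((0, -14), (13, -1)) = 18.3848
d((0, -14), (1, 11)) = 25.02
d((0, -14), (-9, 18)) = 33.2415
d((-10, -20), (13, -1)) = 29.8329
d((-10, -20), (1, 11)) = 32.8938
d((-10, -20), (-9, 18)) = 38.0132
d((13, -1), (1, 11)) = 16.9706
d((13, -1), (-9, 18)) = 29.0689
d((1, 11), (-9, 18)) = 12.2066

Closest pair: (0, -8) and (0, -14) with distance 6.0

The closest pair is (0, -8) and (0, -14) with Euclidean distance 6.0. For 7 points, brute-force pairwise comparison is shown above. For large n, the divide-and-conquer algorithm (sort by x, recurse on halves, check the dividing strip) achieves O(n log n).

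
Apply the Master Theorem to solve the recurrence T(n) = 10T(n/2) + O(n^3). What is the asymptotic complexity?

Master Theorem for T(n) = 10T(n/2) + O(n^3):

a = 10, b = 2, c = 3
log_b(a) = log_2(10) = 3.3219

Case 1: c = 3 < log_2(10) = 3.3219
T(n) = O(n^(log_2 10))

For T(n) = 10T(n/2) + O(n^3): log_2(10) = 3.3219. This is Case 1 of the Master Theorem (c < log_b(a), work dominated by leaves), giving O(n^(log_2 10)).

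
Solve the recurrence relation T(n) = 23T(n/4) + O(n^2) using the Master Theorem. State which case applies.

Master Theorem for T(n) = 23T(n/4) + O(n^2):

a = 23, b = 4, c = 2
log_b(a) = log_4(23) = 2.2618

Case 1: c = 2 < log_4(23) = 2.2618
T(n) = O(n^(log_4 23))

For T(n) = 23T(n/4) + O(n^2): log_4(23) = 2.2618. This is Case 1 of the Master Theorem (c < log_b(a), work dominated by leaves), giving O(n^(log_4 23)).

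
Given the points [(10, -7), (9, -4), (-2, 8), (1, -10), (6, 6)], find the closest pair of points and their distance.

Computing all pairwise distances among 5 points:

d((10, -7), (9, -4)) = 3.1623 <-- minimum
d((10, -7), (-2, 8)) = 19.2094
d((10, -7), (1, -10)) = 9.4868
d((10, -7), (6, 6)) = 13.6015
d((9, -4), (-2, 8)) = 16.2788
d((9, -4), (1, -10)) = 10.0
d((9, -4), (6, 6)) = 10.4403
d((-2, 8), (1, -10)) = 18.2483
d((-2, 8), (6, 6)) = 8.2462
d((1, -10), (6, 6)) = 16.7631

Closest pair: (10, -7) and (9, -4) with distance 3.1623

The closest pair is (10, -7) and (9, -4) with Euclidean distance 3.1623. For 5 points, brute-force pairwise comparison is shown above. For large n, the divide-and-conquer algorithm (sort by x, recurse on halves, check the dividing strip) achieves O(n log n).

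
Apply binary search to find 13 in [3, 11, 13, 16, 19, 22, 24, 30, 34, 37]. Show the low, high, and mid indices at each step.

Binary search for 13 in [3, 11, 13, 16, 19, 22, 24, 30, 34, 37]:

lo=0, hi=9, mid=4, arr[mid]=19 -> 19 > 13, search left half
lo=0, hi=3, mid=1, arr[mid]=11 -> 11 < 13, search right half
lo=2, hi=3, mid=2, arr[mid]=13 -> Found target at index 2!

Binary search finds 13 at index 2 after 3 comparisons. The search repeatedly halves the search space by comparing with the middle element.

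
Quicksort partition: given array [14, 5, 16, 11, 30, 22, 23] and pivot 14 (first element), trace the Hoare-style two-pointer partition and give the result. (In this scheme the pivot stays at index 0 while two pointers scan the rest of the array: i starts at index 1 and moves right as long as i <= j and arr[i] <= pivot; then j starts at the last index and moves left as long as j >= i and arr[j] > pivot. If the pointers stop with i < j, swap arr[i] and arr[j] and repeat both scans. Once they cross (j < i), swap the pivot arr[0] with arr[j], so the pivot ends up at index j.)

Hoare-style two-pointer partition with pivot = 14:

Initial array: [14, 5, 16, 11, 30, 22, 23]

Pointers start at i = 1, j = 6.
i stops at index 2 (arr[2]=16 > 14), j stops at index 3 (arr[3]=11 <= 14): swap arr[2] and arr[3], array becomes [14, 5, 11, 16, 30, 22, 23]
i ends at 3, j ends at 2: the pointers have crossed (j < i), so scanning stops.

Swap pivot arr[0] with arr[2] to place pivot at position 2: [11, 5, 14, 16, 30, 22, 23]
Pivot position: 2

After partitioning with pivot 14, the array becomes [11, 5, 14, 16, 30, 22, 23]. The pivot is placed at index 2. All elements to the left of the pivot are <= 14, and all elements to the right are > 14.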